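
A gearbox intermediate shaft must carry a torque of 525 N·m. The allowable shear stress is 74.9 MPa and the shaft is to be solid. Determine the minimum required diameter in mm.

32.9 mm

For a solid shaft τ_max = 16T/(πd³), so d = (16T/(π τ_allow))^(1/3) = (16·525.0/(π·7.49×10^7))^(1/3) = 0.03293 m.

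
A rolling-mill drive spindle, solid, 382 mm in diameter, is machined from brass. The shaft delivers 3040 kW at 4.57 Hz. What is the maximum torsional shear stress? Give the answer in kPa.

ω = 2π·4.57 = 28.71 rad/s, so T = P/ω = 3040×10³ / 28.71 = 105900 N·m.
J = πd⁴/32 = π(0.382)⁴/32 = 2.091×10^-3 m⁴.
τ_max = T·r/J = 105900 × 0.191 / 2.091×10^-3 = 9.673×10^6 Pa.

9670 kPa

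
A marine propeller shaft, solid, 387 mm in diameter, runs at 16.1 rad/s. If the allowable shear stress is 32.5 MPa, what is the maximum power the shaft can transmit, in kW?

J = πd⁴/32 = π(0.387)⁴/32 = 2.202×10^-3 m⁴.
T_max = τ_allow·J/r = 3.25×10^7 × 2.202×10^-3 / 0.194 = 369900 N·m.
ω = 16.1 rad/s, so P_max = T_max·ω = 5.955×10^6 W.

5950 kW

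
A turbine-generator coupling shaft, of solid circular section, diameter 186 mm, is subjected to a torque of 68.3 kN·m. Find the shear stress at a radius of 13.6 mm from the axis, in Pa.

7.91e6 Pa

J = πd⁴/32 = π(0.186)⁴/32 = 1.175×10^-4 m⁴.
Shear stress varies linearly with radius: τ = T·r/J = 68300 × 0.0136 / 1.175×10^-4 = 7.905×10^6 Pa.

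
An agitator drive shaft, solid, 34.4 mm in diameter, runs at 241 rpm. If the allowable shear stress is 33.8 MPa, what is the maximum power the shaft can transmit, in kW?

J = πd⁴/32 = π(0.0344)⁴/32 = 1.375×10^-7 m⁴.
T_max = τ_allow·J/r = 3.38×10^7 × 1.375×10^-7 / 0.0172 = 270.2 N·m.
ω = 2π·241/60 = 25.24 rad/s, so P_max = T_max·ω = 6818 W.

6.82 kW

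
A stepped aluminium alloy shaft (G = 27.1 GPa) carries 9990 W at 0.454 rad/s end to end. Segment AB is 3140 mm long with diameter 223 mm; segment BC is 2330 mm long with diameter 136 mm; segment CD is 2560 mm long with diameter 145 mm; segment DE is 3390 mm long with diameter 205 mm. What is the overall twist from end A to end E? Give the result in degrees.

ω = 0.454 rad/s, so T = P/ω = 9990 / 0.4540 = 22000 N·m.
J_AB = π(0.223)⁴/32 = 2.43×10^-4 m⁴; J_BC = π(0.136)⁴/32 = 3.36×10^-5 m⁴; J_CD = π(0.145)⁴/32 = 4.34×10^-5 m⁴; J_DE = π(0.205)⁴/32 = 1.73×10^-4 m⁴.
θ = (T/G)·Σ L_i/J_i = (22000/27.1×10⁹)·(3.14/2.43×10^-4 + 2.33/3.36×10^-5 + 2.56/4.34×10^-5 + 3.39/1.73×10^-4) = 0.1306 rad.

7.48°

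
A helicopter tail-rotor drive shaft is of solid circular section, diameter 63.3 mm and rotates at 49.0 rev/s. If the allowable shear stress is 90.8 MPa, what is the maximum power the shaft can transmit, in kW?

J = πd⁴/32 = π(0.0633)⁴/32 = 1.576×10^-6 m⁴.
T_max = τ_allow·J/r = 9.08×10^7 × 1.576×10^-6 / 0.0316 = 4522 N·m.
ω = 2π·49.0 = 307.9 rad/s, so P_max = T_max·ω = 1.392×10^6 W.

1390 kW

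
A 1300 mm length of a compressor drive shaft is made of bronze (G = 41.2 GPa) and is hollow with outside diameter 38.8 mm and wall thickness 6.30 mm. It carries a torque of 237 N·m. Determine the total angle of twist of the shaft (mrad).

J = π(d_o⁴ − d_i⁴)/32 = π(0.0388⁴ − 0.0262⁴)/32 = 1.762×10^-7 m⁴.
θ = T·L/(G·J) = 237.0 × 1.30 / (41.2×10⁹ × 1.762×10^-7) = 0.04243 rad.

42.4 mrad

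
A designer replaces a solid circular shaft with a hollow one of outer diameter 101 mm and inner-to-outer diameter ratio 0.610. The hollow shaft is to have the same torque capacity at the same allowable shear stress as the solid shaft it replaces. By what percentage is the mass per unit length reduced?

30.7 %

Equal τ_max and T ⇒ the solid shaft needs d_s³ = d_o³(1−k⁴), so d_s = 101·(1−0.610⁴)^(1/3) = 96.11 mm.
Area ratio A_h/A_s = d_o²(1−k²)/d_s² = (1−k²)/(1−k⁴)^(2/3) = 0.6935.
Mass saving = 1 − 0.6935 = 30.7 %.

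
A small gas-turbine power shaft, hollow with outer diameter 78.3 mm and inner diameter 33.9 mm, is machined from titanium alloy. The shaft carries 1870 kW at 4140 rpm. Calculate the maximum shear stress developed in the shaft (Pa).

ω = 2π·4140/60 = 433.5 rad/s, so T = P/ω = 1870×10³ / 433.5 = 4313 N·m.
J = π(d_o⁴ − d_i⁴)/32 = π(0.0783⁴ − 0.0339⁴)/32 = 3.561×10^-6 m⁴.
τ_max = T·r/J = 4313 × 0.0391 / 3.561×10^-6 = 4.743×10^7 Pa.

4.74e7 Pa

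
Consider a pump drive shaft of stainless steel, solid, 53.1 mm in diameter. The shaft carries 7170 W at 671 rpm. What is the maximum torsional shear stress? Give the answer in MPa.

3.47 MPa

ω = 2π·671/60 = 70.27 rad/s, so T = P/ω = 7170 / 70.27 = 102.0 N·m.
J = πd⁴/32 = π(0.0531)⁴/32 = 7.805×10^-7 m⁴.
τ_max = T·r/J = 102.0 × 0.0266 / 7.805×10^-7 = 3.471×10^6 Pa.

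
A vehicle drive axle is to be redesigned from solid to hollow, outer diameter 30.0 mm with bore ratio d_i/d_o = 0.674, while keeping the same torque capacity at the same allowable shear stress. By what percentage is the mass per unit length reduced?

36.3 %

Equal τ_max and T ⇒ the solid shaft needs d_s³ = d_o³(1−k⁴), so d_s = 30.0·(1−0.674⁴)^(1/3) = 27.78 mm.
Area ratio A_h/A_s = d_o²(1−k²)/d_s² = (1−k²)/(1−k⁴)^(2/3) = 0.6366.
Mass saving = 1 − 0.6366 = 36.3 %.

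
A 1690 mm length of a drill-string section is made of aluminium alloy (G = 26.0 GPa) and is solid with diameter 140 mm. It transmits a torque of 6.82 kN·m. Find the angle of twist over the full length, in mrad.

J = πd⁴/32 = π(0.140)⁴/32 = 3.771×10^-5 m⁴.
θ = T·L/(G·J) = 6820 × 1.69 / (26.0×10⁹ × 3.771×10^-5) = 0.01175 rad.

11.8 mrad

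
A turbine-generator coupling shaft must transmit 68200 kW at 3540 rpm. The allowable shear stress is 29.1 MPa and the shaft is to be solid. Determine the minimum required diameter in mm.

318 mm

ω = 2π·3540/60 = 370.7 rad/s, so T = P/ω = 68200×10³ / 370.7 = 184000 N·m.
For a solid shaft τ_max = 16T/(πd³), so d = (16T/(π τ_allow))^(1/3) = (16·184000/(π·2.91×10^7))^(1/3) = 0.3181 m.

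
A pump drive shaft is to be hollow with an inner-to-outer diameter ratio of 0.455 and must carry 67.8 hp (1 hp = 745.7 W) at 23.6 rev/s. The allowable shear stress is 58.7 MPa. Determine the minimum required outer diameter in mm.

31.4 mm

ω = 2π·23.6 = 148.3 rad/s, so T = P/ω = 67.8×745.7 / 148.3 = 341.0 N·m.
For a hollow shaft with d_i/d_o = 0.455: τ_max = 16T/(π d_o³ (1−k⁴)), so d_o = [16T/(π τ_allow (1−k⁴))]^(1/3) = [16·341.0/(π·5.87×10^7·0.9571)]^(1/3) = 0.03138 m.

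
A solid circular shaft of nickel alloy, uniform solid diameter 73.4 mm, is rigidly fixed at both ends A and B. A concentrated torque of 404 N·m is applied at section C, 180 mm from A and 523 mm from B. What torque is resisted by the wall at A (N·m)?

301 N·m

With uniform GJ and both ends fixed, compatibility θ_AC = θ_CB gives T_A·a = T_B·b, together with T_A + T_B = T₀.
T_A = T₀·b/(a+b) = 404.0·523/703.0 = 300.6 N·m; T_B = 103.4 N·m.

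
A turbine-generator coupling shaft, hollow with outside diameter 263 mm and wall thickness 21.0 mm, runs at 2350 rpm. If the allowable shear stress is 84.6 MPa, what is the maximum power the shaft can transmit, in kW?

37300 kW

J = π(d_o⁴ − d_i⁴)/32 = π(0.263⁴ − 0.221⁴)/32 = 2.355×10^-4 m⁴.
T_max = τ_allow·J/r = 8.46×10^7 × 2.355×10^-4 / 0.132 = 151500 N·m.
ω = 2π·2350/60 = 246.1 rad/s, so P_max = T_max·ω = 3.729×10^7 W.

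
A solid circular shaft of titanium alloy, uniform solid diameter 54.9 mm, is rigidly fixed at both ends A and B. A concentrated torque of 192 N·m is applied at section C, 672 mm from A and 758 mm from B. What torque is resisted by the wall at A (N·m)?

102 N·m

With uniform GJ and both ends fixed, compatibility θ_AC = θ_CB gives T_A·a = T_B·b, together with T_A + T_B = T₀.
T_A = T₀·b/(a+b) = 192.0·758/1430 = 101.8 N·m; T_B = 90.23 N·m.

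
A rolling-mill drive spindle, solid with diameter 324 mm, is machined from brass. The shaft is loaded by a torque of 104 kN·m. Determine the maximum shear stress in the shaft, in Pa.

J = πd⁴/32 = π(0.324)⁴/32 = 1.082×10^-3 m⁴.
τ_max = T·r/J = 104000 × 0.162 / 1.082×10^-3 = 1.557×10^7 Pa.

1.56e7 Pa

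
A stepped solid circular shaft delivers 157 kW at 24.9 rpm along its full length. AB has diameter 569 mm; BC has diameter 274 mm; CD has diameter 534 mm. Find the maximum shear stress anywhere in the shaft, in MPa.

ω = 2π·24.9/60 = 2.608 rad/s, so T = P/ω = 157×10³ / 2.608 = 60210 N·m.
Under the same torque, τ_max = 16T/(πd³) is largest where d is smallest — segment BC (d = 274 mm).
τ_max = 16·60210/(π·(0.274)³) = 1.491×10^7 Pa.

14.9 MPa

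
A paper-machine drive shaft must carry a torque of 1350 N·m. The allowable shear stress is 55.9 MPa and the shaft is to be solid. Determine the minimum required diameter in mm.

49.7 mm

For a solid shaft τ_max = 16T/(πd³), so d = (16T/(π τ_allow))^(1/3) = (16·1350/(π·5.59×10^7))^(1/3) = 0.04973 m.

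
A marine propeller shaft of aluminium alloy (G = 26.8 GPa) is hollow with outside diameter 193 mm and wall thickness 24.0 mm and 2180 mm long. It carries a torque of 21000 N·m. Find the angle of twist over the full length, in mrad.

J = π(d_o⁴ − d_i⁴)/32 = π(0.193⁴ − 0.145⁴)/32 = 9.282×10^-5 m⁴.
θ = T·L/(G·J) = 21000 × 2.18 / (26.8×10⁹ × 9.282×10^-5) = 0.01840 rad.

18.4 mrad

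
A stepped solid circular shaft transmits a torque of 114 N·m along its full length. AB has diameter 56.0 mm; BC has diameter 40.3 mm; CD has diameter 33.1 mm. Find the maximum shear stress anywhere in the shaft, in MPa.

16.0 MPa

Under the same torque, τ_max = 16T/(πd³) is largest where d is smallest — segment CD (d = 33.1 mm).
τ_max = 16·114.0/(π·(0.0331)³) = 1.601×10^7 Pa.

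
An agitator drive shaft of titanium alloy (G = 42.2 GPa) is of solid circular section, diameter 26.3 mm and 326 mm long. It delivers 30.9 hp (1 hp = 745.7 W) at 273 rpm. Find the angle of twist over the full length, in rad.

0.133 rad

ω = 2π·273/60 = 28.59 rad/s, so T = P/ω = 30.9×745.7 / 28.59 = 806.0 N·m.
J = πd⁴/32 = π(0.0263)⁴/32 = 4.697×10^-8 m⁴.
θ = T·L/(G·J) = 806.0 × 0.326 / (42.2×10⁹ × 4.697×10^-8) = 0.1326 rad.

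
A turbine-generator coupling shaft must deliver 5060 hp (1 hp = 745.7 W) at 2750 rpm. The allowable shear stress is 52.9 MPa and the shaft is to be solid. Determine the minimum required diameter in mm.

ω = 2π·2750/60 = 288.0 rad/s, so T = P/ω = 5060×745.7 / 288.0 = 13100 N·m.
For a solid shaft τ_max = 16T/(πd³), so d = (16T/(π τ_allow))^(1/3) = (16·13100/(π·5.29×10^7))^(1/3) = 0.1080 m.

108 mm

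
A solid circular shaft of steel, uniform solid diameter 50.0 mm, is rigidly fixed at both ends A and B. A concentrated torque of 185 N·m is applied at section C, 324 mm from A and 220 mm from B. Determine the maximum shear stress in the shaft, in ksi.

With uniform GJ and both ends fixed, compatibility θ_AC = θ_CB gives T_A·a = T_B·b, together with T_A + T_B = T₀.
T_A = T₀·b/(a+b) = 185.0·220/544.0 = 74.82 N·m; T_B = 110.2 N·m.
τ in each portion: τ_AC = 3.05×10^6 Pa, τ_CB = 4.49×10^6 Pa; maximum is in CB.
τ_max = T_CB·r/J = 110.2·0.0250/6.14×10^-7 = 4.489×10^6 Pa.

0.651 ksi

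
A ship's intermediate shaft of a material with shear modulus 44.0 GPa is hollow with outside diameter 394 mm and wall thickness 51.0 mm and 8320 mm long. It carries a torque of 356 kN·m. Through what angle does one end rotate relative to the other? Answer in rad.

J = π(d_o⁴ − d_i⁴)/32 = π(0.394⁴ − 0.292⁴)/32 = 1.652×10^-3 m⁴.
θ = T·L/(G·J) = 356000 × 8.32 / (44.0×10⁹ × 1.652×10^-3) = 0.04075 rad.

0.0407 rad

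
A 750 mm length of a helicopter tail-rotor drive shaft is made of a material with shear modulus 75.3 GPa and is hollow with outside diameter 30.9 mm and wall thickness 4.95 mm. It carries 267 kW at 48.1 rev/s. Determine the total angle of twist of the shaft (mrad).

ω = 2π·48.1 = 302.2 rad/s, so T = P/ω = 267×10³ / 302.2 = 883.5 N·m.
J = π(d_o⁴ − d_i⁴)/32 = π(0.0309⁴ − 0.0210⁴)/32 = 7.041×10^-8 m⁴.
θ = T·L/(G·J) = 883.5 × 0.750 / (75.3×10⁹ × 7.041×10^-8) = 0.1250 rad.

125 mrad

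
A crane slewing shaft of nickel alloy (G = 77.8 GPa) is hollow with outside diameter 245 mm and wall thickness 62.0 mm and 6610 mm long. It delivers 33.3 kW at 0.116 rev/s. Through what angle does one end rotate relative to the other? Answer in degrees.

0.669°

ω = 2π·0.116 = 0.7288 rad/s, so T = P/ω = 33.3×10³ / 0.7288 = 45690 N·m.
J = π(d_o⁴ − d_i⁴)/32 = π(0.245⁴ − 0.121⁴)/32 = 3.327×10^-4 m⁴.
θ = T·L/(G·J) = 45690 × 6.61 / (77.8×10⁹ × 3.327×10^-4) = 0.01167 rad.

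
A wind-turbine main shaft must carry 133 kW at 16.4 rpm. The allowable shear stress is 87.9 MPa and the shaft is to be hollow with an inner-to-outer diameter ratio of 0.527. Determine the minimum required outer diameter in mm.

169 mm

ω = 2π·16.4/60 = 1.717 rad/s, so T = P/ω = 133×10³ / 1.717 = 77440 N·m.
For a hollow shaft with d_i/d_o = 0.527: τ_max = 16T/(π d_o³ (1−k⁴)), so d_o = [16T/(π τ_allow (1−k⁴))]^(1/3) = [16·77440/(π·8.79×10^7·0.9229)]^(1/3) = 0.1694 m.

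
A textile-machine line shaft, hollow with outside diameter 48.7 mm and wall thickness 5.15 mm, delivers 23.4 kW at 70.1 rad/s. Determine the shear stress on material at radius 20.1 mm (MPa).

19.8 MPa

ω = 70.1 rad/s, so T = P/ω = 23.4×10³ / 70.10 = 333.8 N·m.
J = π(d_o⁴ − d_i⁴)/32 = π(0.0487⁴ − 0.0384⁴)/32 = 3.388×10^-7 m⁴.
Shear stress varies linearly with radius: τ = T·r/J = 333.8 × 0.0201 / 3.388×10^-7 = 1.981×10^7 Pa.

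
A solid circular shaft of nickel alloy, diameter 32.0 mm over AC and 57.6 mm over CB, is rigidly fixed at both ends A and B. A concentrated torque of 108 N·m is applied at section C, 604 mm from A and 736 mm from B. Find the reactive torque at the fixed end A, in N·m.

11.2 N·m

Compatibility: T_A·a/J_AC = T_B·b/J_CB with T_A + T_B = T₀.
J_AC = 1.03×10^-7 m⁴, J_CB = 1.08×10^-6 m⁴, so T_A = T₀·(J_AC/a)/((J_AC/a)+(J_CB/b)) = 11.23 N·m, T_B = 96.77 N·m.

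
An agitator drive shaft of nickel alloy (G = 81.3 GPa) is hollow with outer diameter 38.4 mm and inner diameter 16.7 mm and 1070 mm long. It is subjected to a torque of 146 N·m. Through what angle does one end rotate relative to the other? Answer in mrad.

J = π(d_o⁴ − d_i⁴)/32 = π(0.0384⁴ − 0.0167⁴)/32 = 2.058×10^-7 m⁴.
θ = T·L/(G·J) = 146.0 × 1.07 / (81.3×10⁹ × 2.058×10^-7) = 9.336×10^-3 rad.

9.34 mrad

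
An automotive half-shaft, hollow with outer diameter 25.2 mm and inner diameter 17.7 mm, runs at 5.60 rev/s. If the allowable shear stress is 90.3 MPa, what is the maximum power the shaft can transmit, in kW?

J = π(d_o⁴ − d_i⁴)/32 = π(0.0252⁴ − 0.0177⁴)/32 = 2.996×10^-8 m⁴.
T_max = τ_allow·J/r = 9.03×10^7 × 2.996×10^-8 / 0.0126 = 214.7 N·m.
ω = 2π·5.60 = 35.19 rad/s, so P_max = T_max·ω = 7554 W.

7.55 kW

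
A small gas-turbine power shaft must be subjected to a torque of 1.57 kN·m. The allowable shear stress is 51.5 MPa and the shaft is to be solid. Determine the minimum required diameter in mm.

For a solid shaft τ_max = 16T/(πd³), so d = (16T/(π τ_allow))^(1/3) = (16·1570/(π·5.15×10^7))^(1/3) = 0.05375 m.

53.7 mm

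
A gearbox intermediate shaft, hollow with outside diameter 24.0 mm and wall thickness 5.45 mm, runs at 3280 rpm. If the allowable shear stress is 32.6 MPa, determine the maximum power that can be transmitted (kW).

27.7 kW

J = π(d_o⁴ − d_i⁴)/32 = π(0.0240⁴ − 0.0131⁴)/32 = 2.968×10^-8 m⁴.
T_max = τ_allow·J/r = 3.26×10^7 × 2.968×10^-8 / 0.0120 = 80.63 N·m.
ω = 2π·3280/60 = 343.5 rad/s, so P_max = T_max·ω = 2.770×10^4 W.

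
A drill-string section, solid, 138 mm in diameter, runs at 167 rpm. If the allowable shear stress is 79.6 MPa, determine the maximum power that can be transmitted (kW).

718 kW

J = πd⁴/32 = π(0.138)⁴/32 = 3.561×10^-5 m⁴.
T_max = τ_allow·J/r = 7.96×10^7 × 3.561×10^-5 / 0.0690 = 41080 N·m.
ω = 2π·167/60 = 17.49 rad/s, so P_max = T_max·ω = 7.183×10^5 W.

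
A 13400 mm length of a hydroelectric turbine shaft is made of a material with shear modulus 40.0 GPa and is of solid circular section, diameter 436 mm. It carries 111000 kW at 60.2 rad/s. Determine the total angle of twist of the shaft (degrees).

ω = 60.2 rad/s, so T = P/ω = 111000×10³ / 60.20 = 1.844e6 N·m.
J = πd⁴/32 = π(0.436)⁴/32 = 3.548×10^-3 m⁴.
θ = T·L/(G·J) = 1.844e6 × 13.4 / (40.0×10⁹ × 3.548×10^-3) = 0.1741 rad.

9.98°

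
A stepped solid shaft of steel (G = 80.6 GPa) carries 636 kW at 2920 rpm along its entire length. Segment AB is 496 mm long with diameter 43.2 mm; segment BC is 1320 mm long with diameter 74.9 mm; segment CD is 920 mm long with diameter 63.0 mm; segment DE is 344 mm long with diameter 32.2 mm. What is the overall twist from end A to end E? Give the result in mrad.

148 mrad

ω = 2π·2920/60 = 305.8 rad/s, so T = P/ω = 636×10³ / 305.8 = 2080 N·m.
J_AB = π(0.0432)⁴/32 = 3.42×10^-7 m⁴; J_BC = π(0.0749)⁴/32 = 3.09×10^-6 m⁴; J_CD = π(0.0630)⁴/32 = 1.55×10^-6 m⁴; J_DE = π(0.0322)⁴/32 = 1.06×10^-7 m⁴.
θ = (T/G)·Σ L_i/J_i = (2080/80.6×10⁹)·(0.496/3.42×10^-7 + 1.32/3.09×10^-6 + 0.920/1.55×10^-6 + 0.344/1.06×10^-7) = 0.1479 rad.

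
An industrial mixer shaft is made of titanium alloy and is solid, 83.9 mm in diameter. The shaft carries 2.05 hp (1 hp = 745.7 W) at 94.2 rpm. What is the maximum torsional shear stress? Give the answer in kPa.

1340 kPa

ω = 2π·94.2/60 = 9.865 rad/s, so T = P/ω = 2.05×745.7 / 9.865 = 155.0 N·m.
J = πd⁴/32 = π(0.0839)⁴/32 = 4.865×10^-6 m⁴.
τ_max = T·r/J = 155.0 × 0.0420 / 4.865×10^-6 = 1.336×10^6 Pa.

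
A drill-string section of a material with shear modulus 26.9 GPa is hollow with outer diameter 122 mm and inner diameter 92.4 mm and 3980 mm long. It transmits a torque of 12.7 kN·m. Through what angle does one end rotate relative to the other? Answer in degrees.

7.38°

J = π(d_o⁴ − d_i⁴)/32 = π(0.122⁴ − 0.0924⁴)/32 = 1.459×10^-5 m⁴.
θ = T·L/(G·J) = 12700 × 3.98 / (26.9×10⁹ × 1.459×10^-5) = 0.1288 rad.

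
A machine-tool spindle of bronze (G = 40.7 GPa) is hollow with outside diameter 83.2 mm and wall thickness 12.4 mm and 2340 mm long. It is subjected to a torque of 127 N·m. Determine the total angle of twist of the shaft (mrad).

J = π(d_o⁴ − d_i⁴)/32 = π(0.0832⁴ − 0.0584⁴)/32 = 3.562×10^-6 m⁴.
θ = T·L/(G·J) = 127.0 × 2.34 / (40.7×10⁹ × 3.562×10^-6) = 2.050×10^-3 rad.

2.05 mrad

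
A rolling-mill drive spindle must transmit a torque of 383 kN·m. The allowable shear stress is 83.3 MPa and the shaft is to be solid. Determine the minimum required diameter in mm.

286 mm

For a solid shaft τ_max = 16T/(πd³), so d = (16T/(π τ_allow))^(1/3) = (16·383000/(π·8.33×10^7))^(1/3) = 0.2861 m.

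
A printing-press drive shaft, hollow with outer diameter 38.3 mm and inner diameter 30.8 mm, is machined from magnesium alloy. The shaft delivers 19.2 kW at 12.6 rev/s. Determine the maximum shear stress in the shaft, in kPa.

37800 kPa

ω = 2π·12.6 = 79.17 rad/s, so T = P/ω = 19.2×10³ / 79.17 = 242.5 N·m.
J = π(d_o⁴ − d_i⁴)/32 = π(0.0383⁴ − 0.0308⁴)/32 = 1.229×10^-7 m⁴.
τ_max = T·r/J = 242.5 × 0.0191 / 1.229×10^-7 = 3.779×10^7 Pa.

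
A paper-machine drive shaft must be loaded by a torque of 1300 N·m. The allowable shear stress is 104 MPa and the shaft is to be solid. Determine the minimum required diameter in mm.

39.9 mm

For a solid shaft τ_max = 16T/(πd³), so d = (16T/(π τ_allow))^(1/3) = (16·1300/(π·1.04×10^8))^(1/3) = 0.03993 m.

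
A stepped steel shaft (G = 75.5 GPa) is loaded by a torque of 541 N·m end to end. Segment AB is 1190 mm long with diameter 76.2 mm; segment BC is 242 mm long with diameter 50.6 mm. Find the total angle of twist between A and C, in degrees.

J_AB = π(0.0762)⁴/32 = 3.31×10^-6 m⁴; J_BC = π(0.0506)⁴/32 = 6.44×10^-7 m⁴.
θ = (T/G)·Σ L_i/J_i = (541.0/75.5×10⁹)·(1.19/3.31×10^-6 + 0.242/6.44×10^-7) = 5.271×10^-3 rad.

0.302°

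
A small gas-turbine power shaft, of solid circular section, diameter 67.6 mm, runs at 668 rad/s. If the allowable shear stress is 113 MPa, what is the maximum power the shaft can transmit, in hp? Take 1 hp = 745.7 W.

6140 hp

J = πd⁴/32 = π(0.0676)⁴/32 = 2.050×10^-6 m⁴.
T_max = τ_allow·J/r = 1.13×10^8 × 2.050×10^-6 / 0.0338 = 6854 N·m.
ω = 668 rad/s, so P_max = T_max·ω = 4.579×10^6 W.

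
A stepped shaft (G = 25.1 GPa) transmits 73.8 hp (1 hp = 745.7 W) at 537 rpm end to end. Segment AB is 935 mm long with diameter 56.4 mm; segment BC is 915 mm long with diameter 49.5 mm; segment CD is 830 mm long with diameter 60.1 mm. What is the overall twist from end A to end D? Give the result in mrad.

122 mrad

ω = 2π·537/60 = 56.23 rad/s, so T = P/ω = 73.8×745.7 / 56.23 = 978.6 N·m.
J_AB = π(0.0564)⁴/32 = 9.93×10^-7 m⁴; J_BC = π(0.0495)⁴/32 = 5.89×10^-7 m⁴; J_CD = π(0.0601)⁴/32 = 1.28×10^-6 m⁴.
θ = (T/G)·Σ L_i/J_i = (978.6/25.1×10⁹)·(0.935/9.93×10^-7 + 0.915/5.89×10^-7 + 0.830/1.28×10^-6) = 0.1225 rad.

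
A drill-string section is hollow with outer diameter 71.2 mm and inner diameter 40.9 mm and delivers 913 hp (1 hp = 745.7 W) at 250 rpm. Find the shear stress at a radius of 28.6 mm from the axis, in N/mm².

ω = 2π·250/60 = 26.18 rad/s, so T = P/ω = 913×745.7 / 26.18 = 26010 N·m.
J = π(d_o⁴ − d_i⁴)/32 = π(0.0712⁴ − 0.0409⁴)/32 = 2.248×10^-6 m⁴.
Shear stress varies linearly with radius: τ = T·r/J = 26010 × 0.0286 / 2.248×10^-6 = 3.308×10^8 Pa.

331 N/mm²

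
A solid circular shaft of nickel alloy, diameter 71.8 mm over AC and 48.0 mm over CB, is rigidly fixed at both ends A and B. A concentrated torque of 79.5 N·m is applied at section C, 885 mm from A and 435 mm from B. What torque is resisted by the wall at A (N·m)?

Compatibility: T_A·a/J_AC = T_B·b/J_CB with T_A + T_B = T₀.
J_AC = 2.61×10^-6 m⁴, J_CB = 5.21×10^-7 m⁴, so T_A = T₀·(J_AC/a)/((J_AC/a)+(J_CB/b)) = 56.53 N·m, T_B = 22.97 N·m.

56.5 N·m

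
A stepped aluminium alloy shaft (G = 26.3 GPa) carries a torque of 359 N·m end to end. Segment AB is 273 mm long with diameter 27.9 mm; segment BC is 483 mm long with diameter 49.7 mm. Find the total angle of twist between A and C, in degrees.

4.22°

J_AB = π(0.0279)⁴/32 = 5.95×10^-8 m⁴; J_BC = π(0.0497)⁴/32 = 5.99×10^-7 m⁴.
θ = (T/G)·Σ L_i/J_i = (359.0/26.3×10⁹)·(0.273/5.95×10^-8 + 0.483/5.99×10^-7) = 0.07365 rad.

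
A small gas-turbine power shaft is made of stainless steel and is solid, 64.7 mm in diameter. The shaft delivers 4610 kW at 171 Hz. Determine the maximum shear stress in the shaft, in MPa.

80.7 MPa

ω = 2π·171 = 1074 rad/s, so T = P/ω = 4610×10³ / 1074 = 4291 N·m.
J = πd⁴/32 = π(0.0647)⁴/32 = 1.720×10^-6 m⁴.
τ_max = T·r/J = 4291 × 0.0324 / 1.720×10^-6 = 8.068×10^7 Pa.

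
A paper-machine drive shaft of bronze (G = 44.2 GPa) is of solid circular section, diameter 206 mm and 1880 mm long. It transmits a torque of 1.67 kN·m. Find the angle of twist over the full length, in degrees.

0.0230°

J = πd⁴/32 = π(0.206)⁴/32 = 1.768×10^-4 m⁴.
θ = T·L/(G·J) = 1670 × 1.88 / (44.2×10⁹ × 1.768×10^-4) = 4.018×10^-4 rad.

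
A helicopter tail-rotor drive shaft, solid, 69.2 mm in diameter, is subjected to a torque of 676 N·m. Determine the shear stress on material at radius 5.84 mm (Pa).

1.75e6 Pa

J = πd⁴/32 = π(0.0692)⁴/32 = 2.251×10^-6 m⁴.
Shear stress varies linearly with radius: τ = T·r/J = 676.0 × 0.00584 / 2.251×10^-6 = 1.754×10^6 Pa.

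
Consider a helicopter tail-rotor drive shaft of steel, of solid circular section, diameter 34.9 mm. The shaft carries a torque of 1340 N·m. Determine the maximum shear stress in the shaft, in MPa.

J = πd⁴/32 = π(0.0349)⁴/32 = 1.456×10^-7 m⁴.
τ_max = T·r/J = 1340 × 0.0175 / 1.456×10^-7 = 1.605×10^8 Pa.

161 MPa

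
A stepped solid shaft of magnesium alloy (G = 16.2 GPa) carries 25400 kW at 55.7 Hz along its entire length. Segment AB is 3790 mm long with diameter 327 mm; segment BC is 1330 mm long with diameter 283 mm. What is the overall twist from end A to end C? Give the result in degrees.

ω = 2π·55.7 = 350.0 rad/s, so T = P/ω = 25400×10³ / 350.0 = 72580 N·m.
J_AB = π(0.327)⁴/32 = 1.12×10^-3 m⁴; J_BC = π(0.283)⁴/32 = 6.30×10^-4 m⁴.
θ = (T/G)·Σ L_i/J_i = (72580/16.2×10⁹)·(3.79/1.12×10^-3 + 1.33/6.30×10^-4) = 0.02459 rad.

1.41°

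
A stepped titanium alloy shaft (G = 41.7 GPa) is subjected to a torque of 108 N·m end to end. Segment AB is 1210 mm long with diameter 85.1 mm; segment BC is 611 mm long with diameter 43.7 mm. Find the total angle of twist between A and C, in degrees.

J_AB = π(0.0851)⁴/32 = 5.15×10^-6 m⁴; J_BC = π(0.0437)⁴/32 = 3.58×10^-7 m⁴.
θ = (T/G)·Σ L_i/J_i = (108.0/41.7×10⁹)·(1.21/5.15×10^-6 + 0.611/3.58×10^-7) = 5.028×10^-3 rad.

0.288°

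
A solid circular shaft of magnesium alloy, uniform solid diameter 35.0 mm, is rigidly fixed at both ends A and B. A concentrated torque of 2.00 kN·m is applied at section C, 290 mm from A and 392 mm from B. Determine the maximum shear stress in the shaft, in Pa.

1.37e8 Pa

With uniform GJ and both ends fixed, compatibility θ_AC = θ_CB gives T_A·a = T_B·b, together with T_A + T_B = T₀.
T_A = T₀·b/(a+b) = 2000·392/682.0 = 1150 N·m; T_B = 850.4 N·m.
τ in each portion: τ_AC = 1.37×10^8 Pa, τ_CB = 1.01×10^8 Pa; maximum is in AC.
τ_max = T_AC·r/J = 1150·0.0175/1.47×10^-7 = 1.366×10^8 Pa.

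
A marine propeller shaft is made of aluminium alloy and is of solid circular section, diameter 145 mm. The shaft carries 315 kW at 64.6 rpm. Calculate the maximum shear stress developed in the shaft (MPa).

ω = 2π·64.6/60 = 6.765 rad/s, so T = P/ω = 315×10³ / 6.765 = 46560 N·m.
J = πd⁴/32 = π(0.145)⁴/32 = 4.340×10^-5 m⁴.
τ_max = T·r/J = 46560 × 0.0725 / 4.340×10^-5 = 7.779×10^7 Pa.

77.8 MPa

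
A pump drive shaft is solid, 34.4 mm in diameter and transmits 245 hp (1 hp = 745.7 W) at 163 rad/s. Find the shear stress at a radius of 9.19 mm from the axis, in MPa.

ω = 163 rad/s, so T = P/ω = 245×745.7 / 163.0 = 1121 N·m.
J = πd⁴/32 = π(0.0344)⁴/32 = 1.375×10^-7 m⁴.
Shear stress varies linearly with radius: τ = T·r/J = 1121 × 0.00919 / 1.375×10^-7 = 7.492×10^7 Pa.

74.9 MPa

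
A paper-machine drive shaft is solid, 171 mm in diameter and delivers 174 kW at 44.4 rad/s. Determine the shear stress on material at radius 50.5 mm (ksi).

ω = 44.4 rad/s, so T = P/ω = 174×10³ / 44.40 = 3919 N·m.
J = πd⁴/32 = π(0.171)⁴/32 = 8.394×10^-5 m⁴.
Shear stress varies linearly with radius: τ = T·r/J = 3919 × 0.0505 / 8.394×10^-5 = 2.358×10^6 Pa.

0.342 ksi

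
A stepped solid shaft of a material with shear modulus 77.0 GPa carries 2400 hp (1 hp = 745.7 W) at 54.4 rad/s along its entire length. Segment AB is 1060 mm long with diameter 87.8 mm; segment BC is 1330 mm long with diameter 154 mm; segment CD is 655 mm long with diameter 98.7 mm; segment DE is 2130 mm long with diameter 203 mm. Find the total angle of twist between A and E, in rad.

0.123 rad

ω = 54.4 rad/s, so T = P/ω = 2400×745.7 / 54.40 = 32900 N·m.
J_AB = π(0.0878)⁴/32 = 5.83×10^-6 m⁴; J_BC = π(0.154)⁴/32 = 5.52×10^-5 m⁴; J_CD = π(0.0987)⁴/32 = 9.32×10^-6 m⁴; J_DE = π(0.203)⁴/32 = 1.67×10^-4 m⁴.
θ = (T/G)·Σ L_i/J_i = (32900/77.0×10⁹)·(1.06/5.83×10^-6 + 1.33/5.52×10^-5 + 0.655/9.32×10^-6 + 2.13/1.67×10^-4) = 0.1234 rad.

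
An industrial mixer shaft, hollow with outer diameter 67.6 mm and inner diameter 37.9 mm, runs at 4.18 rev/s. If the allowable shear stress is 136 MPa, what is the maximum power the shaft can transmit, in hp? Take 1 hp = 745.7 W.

262 hp

J = π(d_o⁴ − d_i⁴)/32 = π(0.0676⁴ − 0.0379⁴)/32 = 1.848×10^-6 m⁴.
T_max = τ_allow·J/r = 1.36×10^8 × 1.848×10^-6 / 0.0338 = 7434 N·m.
ω = 2π·4.18 = 26.26 rad/s, so P_max = T_max·ω = 1.952×10^5 W.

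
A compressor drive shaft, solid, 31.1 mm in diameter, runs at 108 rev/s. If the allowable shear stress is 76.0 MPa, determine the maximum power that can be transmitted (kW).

305 kW

J = πd⁴/32 = π(0.0311)⁴/32 = 9.184×10^-8 m⁴.
T_max = τ_allow·J/r = 7.60×10^7 × 9.184×10^-8 / 0.0156 = 448.9 N·m.
ω = 2π·108 = 678.6 rad/s, so P_max = T_max·ω = 3.046×10^5 W.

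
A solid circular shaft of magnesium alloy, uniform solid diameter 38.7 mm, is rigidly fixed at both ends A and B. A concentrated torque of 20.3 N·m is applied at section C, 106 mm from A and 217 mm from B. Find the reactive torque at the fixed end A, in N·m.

13.6 N·m

With uniform GJ and both ends fixed, compatibility θ_AC = θ_CB gives T_A·a = T_B·b, together with T_A + T_B = T₀.
T_A = T₀·b/(a+b) = 20.30·217/323.0 = 13.64 N·m; T_B = 6.662 N·m.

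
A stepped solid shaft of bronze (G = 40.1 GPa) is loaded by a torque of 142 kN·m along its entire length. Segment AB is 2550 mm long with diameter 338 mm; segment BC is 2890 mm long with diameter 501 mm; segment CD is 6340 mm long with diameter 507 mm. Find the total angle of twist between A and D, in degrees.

J_AB = π(0.338)⁴/32 = 1.28×10^-3 m⁴; J_BC = π(0.501)⁴/32 = 6.19×10^-3 m⁴; J_CD = π(0.507)⁴/32 = 6.49×10^-3 m⁴.
θ = (T/G)·Σ L_i/J_i = (142000/40.1×10⁹)·(2.55/1.28×10^-3 + 2.89/6.19×10^-3 + 6.34/6.49×10^-3) = 0.01216 rad.

0.697°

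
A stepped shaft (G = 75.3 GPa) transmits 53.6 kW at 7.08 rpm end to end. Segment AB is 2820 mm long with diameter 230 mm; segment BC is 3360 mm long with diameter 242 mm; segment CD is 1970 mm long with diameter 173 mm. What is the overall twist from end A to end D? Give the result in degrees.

2.35°

ω = 2π·7.08/60 = 0.7414 rad/s, so T = P/ω = 53.6×10³ / 0.7414 = 72290 N·m.
J_AB = π(0.230)⁴/32 = 2.75×10^-4 m⁴; J_BC = π(0.242)⁴/32 = 3.37×10^-4 m⁴; J_CD = π(0.173)⁴/32 = 8.79×10^-5 m⁴.
θ = (T/G)·Σ L_i/J_i = (72290/75.3×10⁹)·(2.82/2.75×10^-4 + 3.36/3.37×10^-4 + 1.97/8.79×10^-5) = 0.04094 rad.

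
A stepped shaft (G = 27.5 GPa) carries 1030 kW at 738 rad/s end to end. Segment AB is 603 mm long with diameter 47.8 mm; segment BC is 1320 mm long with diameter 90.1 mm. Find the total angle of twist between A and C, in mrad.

ω = 738 rad/s, so T = P/ω = 1030×10³ / 738.0 = 1396 N·m.
J_AB = π(0.0478)⁴/32 = 5.13×10^-7 m⁴; J_BC = π(0.0901)⁴/32 = 6.47×10^-6 m⁴.
θ = (T/G)·Σ L_i/J_i = (1396/27.5×10⁹)·(0.603/5.13×10^-7 + 1.32/6.47×10^-6) = 0.07007 rad.

70.1 mrad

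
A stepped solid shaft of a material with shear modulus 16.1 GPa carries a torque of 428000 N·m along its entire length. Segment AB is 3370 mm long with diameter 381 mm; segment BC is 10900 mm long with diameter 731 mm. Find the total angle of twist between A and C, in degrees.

3.07°

J_AB = π(0.381)⁴/32 = 2.07×10^-3 m⁴; J_BC = π(0.731)⁴/32 = 0.0280 m⁴.
θ = (T/G)·Σ L_i/J_i = (428000/16.1×10⁹)·(3.37/2.07×10^-3 + 10.9/0.0280) = 0.05364 rad.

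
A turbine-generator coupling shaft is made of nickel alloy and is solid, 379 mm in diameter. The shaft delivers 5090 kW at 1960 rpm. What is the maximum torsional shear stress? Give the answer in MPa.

2.32 MPa

ω = 2π·1960/60 = 205.3 rad/s, so T = P/ω = 5090×10³ / 205.3 = 24800 N·m.
J = πd⁴/32 = π(0.379)⁴/32 = 2.026×10^-3 m⁴.
τ_max = T·r/J = 24800 × 0.190 / 2.026×10^-3 = 2.320×10^6 Pa.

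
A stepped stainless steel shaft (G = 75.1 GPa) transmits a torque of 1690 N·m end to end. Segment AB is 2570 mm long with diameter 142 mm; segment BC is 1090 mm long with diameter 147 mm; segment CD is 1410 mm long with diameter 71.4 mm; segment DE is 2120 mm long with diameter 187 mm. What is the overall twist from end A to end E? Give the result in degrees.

J_AB = π(0.142)⁴/32 = 3.99×10^-5 m⁴; J_BC = π(0.147)⁴/32 = 4.58×10^-5 m⁴; J_CD = π(0.0714)⁴/32 = 2.55×10^-6 m⁴; J_DE = π(0.187)⁴/32 = 1.20×10^-4 m⁴.
θ = (T/G)·Σ L_i/J_i = (1690/75.1×10⁹)·(2.57/3.99×10^-5 + 1.09/4.58×10^-5 + 1.41/2.55×10^-6 + 2.12/1.20×10^-4) = 0.01482 rad.

0.849°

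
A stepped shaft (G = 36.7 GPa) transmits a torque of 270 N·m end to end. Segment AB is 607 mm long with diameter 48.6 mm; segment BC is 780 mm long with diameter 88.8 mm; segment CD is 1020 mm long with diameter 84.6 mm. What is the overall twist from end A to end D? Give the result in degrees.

0.607°

J_AB = π(0.0486)⁴/32 = 5.48×10^-7 m⁴; J_BC = π(0.0888)⁴/32 = 6.10×10^-6 m⁴; J_CD = π(0.0846)⁴/32 = 5.03×10^-6 m⁴.
θ = (T/G)·Σ L_i/J_i = (270.0/36.7×10⁹)·(0.607/5.48×10^-7 + 0.780/6.10×10^-6 + 1.02/5.03×10^-6) = 0.01059 rad.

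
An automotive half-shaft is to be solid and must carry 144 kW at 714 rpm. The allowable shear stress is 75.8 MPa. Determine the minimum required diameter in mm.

ω = 2π·714/60 = 74.77 rad/s, so T = P/ω = 144×10³ / 74.77 = 1926 N·m.
For a solid shaft τ_max = 16T/(πd³), so d = (16T/(π τ_allow))^(1/3) = (16·1926/(π·7.58×10^7))^(1/3) = 0.05058 m.

50.6 mm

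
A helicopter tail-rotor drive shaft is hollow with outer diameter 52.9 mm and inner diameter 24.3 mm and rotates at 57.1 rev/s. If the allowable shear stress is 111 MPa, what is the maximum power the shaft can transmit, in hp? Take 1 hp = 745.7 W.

J = π(d_o⁴ − d_i⁴)/32 = π(0.0529⁴ − 0.0243⁴)/32 = 7.346×10^-7 m⁴.
T_max = τ_allow·J/r = 1.11×10^8 × 7.346×10^-7 / 0.0264 = 3083 N·m.
ω = 2π·57.1 = 358.8 rad/s, so P_max = T_max·ω = 1.106×10^6 W.

1480 hp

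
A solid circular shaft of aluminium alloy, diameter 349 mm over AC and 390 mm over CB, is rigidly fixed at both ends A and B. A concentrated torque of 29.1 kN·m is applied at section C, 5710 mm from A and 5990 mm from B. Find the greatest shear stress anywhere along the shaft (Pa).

1.49e6 Pa

Compatibility: T_A·a/J_AC = T_B·b/J_CB with T_A + T_B = T₀.
J_AC = 1.46×10^-3 m⁴, J_CB = 2.27×10^-3 m⁴, so T_A = T₀·(J_AC/a)/((J_AC/a)+(J_CB/b)) = 11700 N·m, T_B = 17400 N·m.
τ in each portion: τ_AC = 1.40×10^6 Pa, τ_CB = 1.49×10^6 Pa; maximum is in CB.
τ_max = T_CB·r/J = 17400·0.195/2.27×10^-3 = 1.494×10^6 Pa.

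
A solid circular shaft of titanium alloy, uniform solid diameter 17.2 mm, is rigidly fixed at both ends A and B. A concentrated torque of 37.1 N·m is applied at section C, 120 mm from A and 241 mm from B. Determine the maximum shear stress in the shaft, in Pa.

2.48e7 Pa

With uniform GJ and both ends fixed, compatibility θ_AC = θ_CB gives T_A·a = T_B·b, together with T_A + T_B = T₀.
T_A = T₀·b/(a+b) = 37.10·241/361.0 = 24.77 N·m; T_B = 12.33 N·m.
τ in each portion: τ_AC = 2.48×10^7 Pa, τ_CB = 1.23×10^7 Pa; maximum is in AC.
τ_max = T_AC·r/J = 24.77·0.00860/8.59×10^-9 = 2.479×10^7 Pa.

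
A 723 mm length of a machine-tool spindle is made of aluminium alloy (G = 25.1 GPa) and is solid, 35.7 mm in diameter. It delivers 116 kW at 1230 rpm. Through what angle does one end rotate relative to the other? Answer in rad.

0.163 rad

ω = 2π·1230/60 = 128.8 rad/s, so T = P/ω = 116×10³ / 128.8 = 900.6 N·m.
J = πd⁴/32 = π(0.0357)⁴/32 = 1.595×10^-7 m⁴.
θ = T·L/(G·J) = 900.6 × 0.723 / (25.1×10⁹ × 1.595×10^-7) = 0.1627 rad.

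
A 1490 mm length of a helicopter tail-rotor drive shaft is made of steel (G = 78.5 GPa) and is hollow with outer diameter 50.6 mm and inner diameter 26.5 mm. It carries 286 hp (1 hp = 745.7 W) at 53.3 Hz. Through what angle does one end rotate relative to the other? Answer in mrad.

ω = 2π·53.3 = 334.9 rad/s, so T = P/ω = 286×745.7 / 334.9 = 636.8 N·m.
J = π(d_o⁴ − d_i⁴)/32 = π(0.0506⁴ − 0.0265⁴)/32 = 5.952×10^-7 m⁴.
θ = T·L/(G·J) = 636.8 × 1.49 / (78.5×10⁹ × 5.952×10^-7) = 0.02031 rad.

20.3 mrad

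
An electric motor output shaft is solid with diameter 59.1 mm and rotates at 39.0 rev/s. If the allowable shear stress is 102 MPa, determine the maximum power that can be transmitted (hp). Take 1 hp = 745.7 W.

J = πd⁴/32 = π(0.0591)⁴/32 = 1.198×10^-6 m⁴.
T_max = τ_allow·J/r = 1.02×10^8 × 1.198×10^-6 / 0.0295 = 4134 N·m.
ω = 2π·39.0 = 245.0 rad/s, so P_max = T_max·ω = 1.013×10^6 W.

1360 hp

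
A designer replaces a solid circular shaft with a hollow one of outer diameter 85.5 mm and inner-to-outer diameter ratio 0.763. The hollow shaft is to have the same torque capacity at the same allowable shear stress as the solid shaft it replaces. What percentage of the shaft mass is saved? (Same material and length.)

Equal τ_max and T ⇒ the solid shaft needs d_s³ = d_o³(1−k⁴), so d_s = 85.5·(1−0.763⁴)^(1/3) = 74.48 mm.
Area ratio A_h/A_s = d_o²(1−k²)/d_s² = (1−k²)/(1−k⁴)^(2/3) = 0.5506.
Mass saving = 1 − 0.5506 = 44.9 %.

44.9 %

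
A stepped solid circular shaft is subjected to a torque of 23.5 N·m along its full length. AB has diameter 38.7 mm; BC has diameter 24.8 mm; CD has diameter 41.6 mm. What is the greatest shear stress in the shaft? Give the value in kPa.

Under the same torque, τ_max = 16T/(πd³) is largest where d is smallest — segment BC (d = 24.8 mm).
τ_max = 16·23.50/(π·(0.0248)³) = 7.847×10^6 Pa.

7850 kPa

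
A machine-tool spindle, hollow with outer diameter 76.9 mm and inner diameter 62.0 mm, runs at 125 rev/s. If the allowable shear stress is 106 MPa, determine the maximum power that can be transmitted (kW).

4290 kW

J = π(d_o⁴ − d_i⁴)/32 = π(0.0769⁴ − 0.0620⁴)/32 = 1.983×10^-6 m⁴.
T_max = τ_allow·J/r = 1.06×10^8 × 1.983×10^-6 / 0.0385 = 5466 N·m.
ω = 2π·125 = 785.4 rad/s, so P_max = T_max·ω = 4.293×10^6 W.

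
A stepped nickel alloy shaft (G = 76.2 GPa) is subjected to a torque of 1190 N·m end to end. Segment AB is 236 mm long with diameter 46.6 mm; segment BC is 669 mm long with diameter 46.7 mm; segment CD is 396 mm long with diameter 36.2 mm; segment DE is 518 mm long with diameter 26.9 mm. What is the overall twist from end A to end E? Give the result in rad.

J_AB = π(0.0466)⁴/32 = 4.63×10^-7 m⁴; J_BC = π(0.0467)⁴/32 = 4.67×10^-7 m⁴; J_CD = π(0.0362)⁴/32 = 1.69×10^-7 m⁴; J_DE = π(0.0269)⁴/32 = 5.14×10^-8 m⁴.
θ = (T/G)·Σ L_i/J_i = (1190/76.2×10⁹)·(0.236/4.63×10^-7 + 0.669/4.67×10^-7 + 0.396/1.69×10^-7 + 0.518/5.14×10^-8) = 0.2244 rad.

0.224 rad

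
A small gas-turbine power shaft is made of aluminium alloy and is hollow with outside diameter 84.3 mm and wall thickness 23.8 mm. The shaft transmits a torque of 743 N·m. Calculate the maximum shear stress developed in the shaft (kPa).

J = π(d_o⁴ − d_i⁴)/32 = π(0.0843⁴ − 0.0367⁴)/32 = 4.780×10^-6 m⁴.
τ_max = T·r/J = 743.0 × 0.0421 / 4.780×10^-6 = 6.552×10^6 Pa.

6550 kPa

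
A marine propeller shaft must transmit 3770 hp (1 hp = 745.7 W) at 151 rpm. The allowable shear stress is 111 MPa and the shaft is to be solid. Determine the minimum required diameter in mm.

ω = 2π·151/60 = 15.81 rad/s, so T = P/ω = 3770×745.7 / 15.81 = 177800 N·m.
For a solid shaft τ_max = 16T/(πd³), so d = (16T/(π τ_allow))^(1/3) = (16·177800/(π·1.11×10^8))^(1/3) = 0.2013 m.

201 mm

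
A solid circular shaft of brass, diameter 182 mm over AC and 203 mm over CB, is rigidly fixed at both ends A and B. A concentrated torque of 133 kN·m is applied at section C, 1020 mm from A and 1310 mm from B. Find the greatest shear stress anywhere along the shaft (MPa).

Compatibility: T_A·a/J_AC = T_B·b/J_CB with T_A + T_B = T₀.
J_AC = 1.08×10^-4 m⁴, J_CB = 1.67×10^-4 m⁴, so T_A = T₀·(J_AC/a)/((J_AC/a)+(J_CB/b)) = 60310 N·m, T_B = 72690 N·m.
τ in each portion: τ_AC = 5.10×10^7 Pa, τ_CB = 4.43×10^7 Pa; maximum is in AC.
τ_max = T_AC·r/J = 60310·0.0910/1.08×10^-4 = 5.095×10^7 Pa.

51.0 MPa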